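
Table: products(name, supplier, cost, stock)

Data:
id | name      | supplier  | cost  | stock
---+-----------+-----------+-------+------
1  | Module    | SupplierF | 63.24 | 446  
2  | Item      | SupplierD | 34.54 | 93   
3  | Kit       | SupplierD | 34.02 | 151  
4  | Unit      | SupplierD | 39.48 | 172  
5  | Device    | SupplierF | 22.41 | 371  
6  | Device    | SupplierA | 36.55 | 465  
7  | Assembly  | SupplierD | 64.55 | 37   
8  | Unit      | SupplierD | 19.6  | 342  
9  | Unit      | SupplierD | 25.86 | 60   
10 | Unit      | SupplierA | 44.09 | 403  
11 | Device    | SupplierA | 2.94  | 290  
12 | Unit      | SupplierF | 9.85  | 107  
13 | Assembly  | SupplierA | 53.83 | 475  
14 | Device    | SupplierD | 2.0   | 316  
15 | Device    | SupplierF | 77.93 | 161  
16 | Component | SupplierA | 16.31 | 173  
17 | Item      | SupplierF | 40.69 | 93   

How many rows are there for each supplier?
SELECT supplier, COUNT(*) as count
FROM products
GROUP BY supplier

Result:
  SupplierA: 5
  SupplierD: 7
  SupplierF: 5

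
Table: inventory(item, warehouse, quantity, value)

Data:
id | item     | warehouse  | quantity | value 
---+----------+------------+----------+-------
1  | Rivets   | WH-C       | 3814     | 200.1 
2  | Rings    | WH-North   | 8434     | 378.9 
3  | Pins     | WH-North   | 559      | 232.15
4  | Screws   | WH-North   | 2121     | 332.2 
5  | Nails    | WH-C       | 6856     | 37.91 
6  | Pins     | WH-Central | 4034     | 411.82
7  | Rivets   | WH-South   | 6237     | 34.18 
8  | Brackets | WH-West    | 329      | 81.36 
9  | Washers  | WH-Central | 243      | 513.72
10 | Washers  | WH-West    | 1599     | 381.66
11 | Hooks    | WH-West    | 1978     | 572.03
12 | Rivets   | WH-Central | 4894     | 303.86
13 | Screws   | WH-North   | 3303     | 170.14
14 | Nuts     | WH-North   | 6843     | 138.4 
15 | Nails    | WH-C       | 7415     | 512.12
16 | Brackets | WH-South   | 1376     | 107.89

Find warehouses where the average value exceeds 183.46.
SELECT warehouse, AVG(value)
FROM inventory
GROUP BY warehouse
HAVING AVG(value) > 183.46

Result:
  WH-C: avg=250.04
  WH-Central: avg=409.80
  WH-North: avg=250.36
  WH-West: avg=345.02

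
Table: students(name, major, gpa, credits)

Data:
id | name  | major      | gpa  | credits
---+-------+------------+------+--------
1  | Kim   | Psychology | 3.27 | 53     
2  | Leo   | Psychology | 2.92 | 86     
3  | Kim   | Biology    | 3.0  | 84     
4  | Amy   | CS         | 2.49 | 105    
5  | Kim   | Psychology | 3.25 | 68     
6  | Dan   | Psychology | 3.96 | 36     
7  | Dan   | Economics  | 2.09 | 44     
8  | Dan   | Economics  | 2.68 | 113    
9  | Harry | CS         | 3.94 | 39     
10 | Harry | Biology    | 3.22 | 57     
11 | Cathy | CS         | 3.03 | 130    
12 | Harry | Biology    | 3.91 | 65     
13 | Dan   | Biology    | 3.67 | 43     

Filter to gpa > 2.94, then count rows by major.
SELECT major, COUNT(*)
FROM students
WHERE gpa > 2.94
GROUP BY major

Note: WHERE filters rows before grouping.

Result:
  Biology: 4
  CS: 2
  Psychology: 3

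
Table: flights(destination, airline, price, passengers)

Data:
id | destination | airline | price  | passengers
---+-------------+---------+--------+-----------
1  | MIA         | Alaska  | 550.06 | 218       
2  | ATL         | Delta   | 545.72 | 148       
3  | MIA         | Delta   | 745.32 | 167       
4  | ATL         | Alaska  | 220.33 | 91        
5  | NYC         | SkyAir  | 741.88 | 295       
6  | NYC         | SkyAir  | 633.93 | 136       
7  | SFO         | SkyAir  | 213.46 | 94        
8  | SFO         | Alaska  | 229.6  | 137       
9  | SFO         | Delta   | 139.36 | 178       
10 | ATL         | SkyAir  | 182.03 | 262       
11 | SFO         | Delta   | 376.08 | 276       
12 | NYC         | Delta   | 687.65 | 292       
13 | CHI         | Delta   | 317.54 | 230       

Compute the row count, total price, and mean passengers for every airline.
SELECT airline,
       COUNT(*) as cnt,
       SUM(price) as total_price,
       AVG(passengers) as avg_passengers
FROM flights
GROUP BY airline

Result:
  Alaska: 3 records, 999.99 total price, 148.67 avg passengers
  Delta: 6 records, 2811.67 total price, 215.17 avg passengers
  SkyAir: 4 records, 1771.30 total price, 196.75 avg passengers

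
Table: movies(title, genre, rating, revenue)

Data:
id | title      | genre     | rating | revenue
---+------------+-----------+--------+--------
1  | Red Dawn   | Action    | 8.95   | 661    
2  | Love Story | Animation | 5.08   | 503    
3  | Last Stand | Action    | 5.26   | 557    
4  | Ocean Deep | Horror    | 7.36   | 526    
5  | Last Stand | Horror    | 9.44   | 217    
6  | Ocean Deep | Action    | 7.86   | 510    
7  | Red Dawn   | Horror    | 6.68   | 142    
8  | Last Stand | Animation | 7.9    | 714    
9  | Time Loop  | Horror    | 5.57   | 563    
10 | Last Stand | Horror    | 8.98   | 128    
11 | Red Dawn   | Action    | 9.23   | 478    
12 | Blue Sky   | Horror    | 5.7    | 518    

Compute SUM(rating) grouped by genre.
SELECT genre, SUM(rating) as result
FROM movies
GROUP BY genre

Result:
  Action: 31.30
  Animation: 12.98
  Horror: 43.73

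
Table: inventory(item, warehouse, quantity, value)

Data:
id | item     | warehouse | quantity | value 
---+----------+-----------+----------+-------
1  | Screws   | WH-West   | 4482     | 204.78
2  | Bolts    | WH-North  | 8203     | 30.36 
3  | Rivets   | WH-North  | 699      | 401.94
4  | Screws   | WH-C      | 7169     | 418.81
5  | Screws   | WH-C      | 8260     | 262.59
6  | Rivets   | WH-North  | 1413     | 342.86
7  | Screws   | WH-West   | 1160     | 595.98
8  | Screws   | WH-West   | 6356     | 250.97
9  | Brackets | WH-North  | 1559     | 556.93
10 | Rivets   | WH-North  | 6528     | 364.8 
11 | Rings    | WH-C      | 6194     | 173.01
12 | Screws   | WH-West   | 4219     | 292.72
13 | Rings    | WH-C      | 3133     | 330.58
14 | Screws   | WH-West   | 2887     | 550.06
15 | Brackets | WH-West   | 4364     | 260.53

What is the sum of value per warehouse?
SELECT warehouse, SUM(value) as result
FROM inventory
GROUP BY warehouse

Result:
  WH-C: 1184.99
  WH-North: 1696.89
  WH-West: 2155.04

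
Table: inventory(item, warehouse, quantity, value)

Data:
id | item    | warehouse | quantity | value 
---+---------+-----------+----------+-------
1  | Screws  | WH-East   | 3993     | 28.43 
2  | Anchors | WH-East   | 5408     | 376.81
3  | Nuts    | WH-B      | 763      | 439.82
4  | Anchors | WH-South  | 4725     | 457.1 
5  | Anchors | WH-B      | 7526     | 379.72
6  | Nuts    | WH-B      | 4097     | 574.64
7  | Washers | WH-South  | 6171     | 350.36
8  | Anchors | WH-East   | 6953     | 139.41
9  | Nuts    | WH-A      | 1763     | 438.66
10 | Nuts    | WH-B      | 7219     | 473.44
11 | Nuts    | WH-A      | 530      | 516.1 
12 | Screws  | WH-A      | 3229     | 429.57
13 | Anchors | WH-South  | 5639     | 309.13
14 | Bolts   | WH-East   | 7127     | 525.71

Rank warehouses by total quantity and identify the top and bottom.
SELECT warehouse, SUM(quantity)
FROM inventory
GROUP BY warehouse
ORDER BY SUM(quantity)

All groups:
  WH-A: 5522
  WH-South: 16535
  WH-B: 19605
  WH-East: 23481

Highest: WH-East (23481)
Lowest: WH-A (5522)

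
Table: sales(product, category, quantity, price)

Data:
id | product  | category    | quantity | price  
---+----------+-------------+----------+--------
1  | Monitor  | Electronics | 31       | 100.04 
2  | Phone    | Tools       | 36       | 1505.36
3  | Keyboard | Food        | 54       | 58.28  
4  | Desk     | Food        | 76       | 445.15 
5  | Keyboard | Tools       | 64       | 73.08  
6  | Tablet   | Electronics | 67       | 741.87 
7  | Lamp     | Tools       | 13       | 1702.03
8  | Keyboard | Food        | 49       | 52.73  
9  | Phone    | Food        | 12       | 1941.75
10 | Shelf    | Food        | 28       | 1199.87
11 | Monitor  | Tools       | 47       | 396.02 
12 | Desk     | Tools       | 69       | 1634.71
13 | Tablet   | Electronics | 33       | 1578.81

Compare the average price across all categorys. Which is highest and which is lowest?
SELECT category, AVG(price)
FROM sales
GROUP BY category
ORDER BY AVG(price)

All groups:
  Food: 739.56
  Electronics: 806.91
  Tools: 1062.24

Highest: Tools (1062.24)
Lowest: Food (739.56)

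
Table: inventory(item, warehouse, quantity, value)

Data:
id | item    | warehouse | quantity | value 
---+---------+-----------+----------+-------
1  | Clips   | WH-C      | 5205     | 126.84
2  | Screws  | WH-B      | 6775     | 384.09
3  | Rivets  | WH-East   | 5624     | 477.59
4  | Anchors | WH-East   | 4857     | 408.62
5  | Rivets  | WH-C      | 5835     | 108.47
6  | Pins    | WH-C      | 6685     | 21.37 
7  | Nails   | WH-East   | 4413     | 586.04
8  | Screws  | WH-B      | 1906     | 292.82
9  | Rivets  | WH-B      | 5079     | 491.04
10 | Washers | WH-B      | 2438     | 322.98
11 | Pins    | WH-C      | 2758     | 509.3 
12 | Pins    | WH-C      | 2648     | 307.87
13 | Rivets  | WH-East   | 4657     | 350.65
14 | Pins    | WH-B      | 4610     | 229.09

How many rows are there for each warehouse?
SELECT warehouse, COUNT(*) as count
FROM inventory
GROUP BY warehouse

Result:
  WH-B: 5
  WH-C: 5
  WH-East: 4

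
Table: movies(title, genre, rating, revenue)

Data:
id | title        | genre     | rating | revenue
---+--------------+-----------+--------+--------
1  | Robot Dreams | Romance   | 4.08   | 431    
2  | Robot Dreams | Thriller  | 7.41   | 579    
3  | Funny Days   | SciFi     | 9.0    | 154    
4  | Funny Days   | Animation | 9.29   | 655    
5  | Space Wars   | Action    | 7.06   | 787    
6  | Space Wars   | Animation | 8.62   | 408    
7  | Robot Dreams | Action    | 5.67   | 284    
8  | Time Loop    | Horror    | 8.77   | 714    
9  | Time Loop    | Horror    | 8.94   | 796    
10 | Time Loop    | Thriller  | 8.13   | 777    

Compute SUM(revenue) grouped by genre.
SELECT genre, SUM(revenue) as result
FROM movies
GROUP BY genre

Result:
  Action: 1071
  Animation: 1063
  Horror: 1510
  Romance: 431
  SciFi: 154
  Thriller: 1356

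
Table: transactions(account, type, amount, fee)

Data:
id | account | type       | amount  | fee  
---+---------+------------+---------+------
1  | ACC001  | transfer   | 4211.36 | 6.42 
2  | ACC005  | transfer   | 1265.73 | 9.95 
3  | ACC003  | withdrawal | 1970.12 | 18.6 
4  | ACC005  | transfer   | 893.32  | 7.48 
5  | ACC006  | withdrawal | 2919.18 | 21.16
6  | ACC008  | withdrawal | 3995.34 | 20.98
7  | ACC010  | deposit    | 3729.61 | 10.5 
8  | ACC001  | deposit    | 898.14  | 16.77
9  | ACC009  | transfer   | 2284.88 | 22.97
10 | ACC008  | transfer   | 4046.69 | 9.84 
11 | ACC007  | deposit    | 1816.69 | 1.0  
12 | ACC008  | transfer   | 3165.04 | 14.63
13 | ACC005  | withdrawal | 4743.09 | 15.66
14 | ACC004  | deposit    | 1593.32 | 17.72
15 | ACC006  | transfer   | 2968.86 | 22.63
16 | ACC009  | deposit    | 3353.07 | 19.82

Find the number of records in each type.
SELECT type, COUNT(*) as count
FROM transactions
GROUP BY type

Result:
  deposit: 5
  transfer: 7
  withdrawal: 4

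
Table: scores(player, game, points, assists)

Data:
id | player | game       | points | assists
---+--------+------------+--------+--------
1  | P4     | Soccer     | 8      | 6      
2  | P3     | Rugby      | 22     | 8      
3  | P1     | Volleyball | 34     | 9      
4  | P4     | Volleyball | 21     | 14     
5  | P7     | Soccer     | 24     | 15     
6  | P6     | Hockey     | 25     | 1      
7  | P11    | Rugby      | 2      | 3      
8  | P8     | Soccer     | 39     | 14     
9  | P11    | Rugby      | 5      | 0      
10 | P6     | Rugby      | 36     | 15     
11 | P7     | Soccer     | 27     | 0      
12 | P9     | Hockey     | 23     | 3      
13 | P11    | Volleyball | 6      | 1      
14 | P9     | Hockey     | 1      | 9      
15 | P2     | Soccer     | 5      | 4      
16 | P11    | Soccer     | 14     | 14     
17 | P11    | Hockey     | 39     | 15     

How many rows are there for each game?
SELECT game, COUNT(*) as count
FROM scores
GROUP BY game

Result:
  Hockey: 4
  Rugby: 4
  Soccer: 6
  Volleyball: 3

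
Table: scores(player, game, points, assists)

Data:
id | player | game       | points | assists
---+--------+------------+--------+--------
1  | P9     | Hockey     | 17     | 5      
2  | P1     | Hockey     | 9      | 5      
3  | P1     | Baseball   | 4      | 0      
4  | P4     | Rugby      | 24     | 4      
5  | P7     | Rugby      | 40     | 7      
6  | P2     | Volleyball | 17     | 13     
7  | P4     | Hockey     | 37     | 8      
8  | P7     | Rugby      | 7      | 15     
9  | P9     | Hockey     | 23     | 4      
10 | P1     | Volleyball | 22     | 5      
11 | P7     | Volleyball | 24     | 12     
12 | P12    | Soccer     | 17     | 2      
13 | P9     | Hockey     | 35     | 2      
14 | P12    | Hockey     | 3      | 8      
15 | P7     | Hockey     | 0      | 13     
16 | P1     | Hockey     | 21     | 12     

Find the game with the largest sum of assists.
SELECT game, SUM(assists) as val
FROM scores
GROUP BY game
ORDER BY val DESC
LIMIT 1

Result: Hockey with sum(assists) = 57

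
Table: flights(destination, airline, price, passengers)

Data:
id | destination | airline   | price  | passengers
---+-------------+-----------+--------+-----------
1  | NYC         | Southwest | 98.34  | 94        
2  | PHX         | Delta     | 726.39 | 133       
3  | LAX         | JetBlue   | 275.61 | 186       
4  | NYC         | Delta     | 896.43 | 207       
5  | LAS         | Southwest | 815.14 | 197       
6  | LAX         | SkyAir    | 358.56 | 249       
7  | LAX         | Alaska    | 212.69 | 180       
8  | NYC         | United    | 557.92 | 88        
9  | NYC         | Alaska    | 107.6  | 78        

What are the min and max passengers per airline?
SELECT airline, MIN(passengers), MAX(passengers)
FROM flights
GROUP BY airline

Result:
  Alaska: min=78, max=180
  Delta: min=133, max=207
  JetBlue: min=186, max=186
  SkyAir: min=249, max=249
  Southwest: min=94, max=197
  United: min=88, max=88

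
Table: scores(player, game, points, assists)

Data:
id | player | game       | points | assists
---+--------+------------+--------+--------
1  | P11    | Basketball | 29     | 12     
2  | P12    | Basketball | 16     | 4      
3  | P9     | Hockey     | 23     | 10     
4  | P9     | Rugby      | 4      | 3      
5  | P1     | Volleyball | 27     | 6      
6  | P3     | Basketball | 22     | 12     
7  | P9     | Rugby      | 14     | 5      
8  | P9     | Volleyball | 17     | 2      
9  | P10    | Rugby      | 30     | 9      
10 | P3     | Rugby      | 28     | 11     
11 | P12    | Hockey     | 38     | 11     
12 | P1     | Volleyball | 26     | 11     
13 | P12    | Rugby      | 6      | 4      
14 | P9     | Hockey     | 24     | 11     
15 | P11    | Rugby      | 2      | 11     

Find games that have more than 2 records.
SELECT game, COUNT(*) as cnt
FROM scores
GROUP BY game
HAVING COUNT(*) > 2

Result:
  Basketball: 3
  Hockey: 3
  Rugby: 6
  Volleyball: 3

Note: HAVING filters groups after aggregation, WHERE filters rows before.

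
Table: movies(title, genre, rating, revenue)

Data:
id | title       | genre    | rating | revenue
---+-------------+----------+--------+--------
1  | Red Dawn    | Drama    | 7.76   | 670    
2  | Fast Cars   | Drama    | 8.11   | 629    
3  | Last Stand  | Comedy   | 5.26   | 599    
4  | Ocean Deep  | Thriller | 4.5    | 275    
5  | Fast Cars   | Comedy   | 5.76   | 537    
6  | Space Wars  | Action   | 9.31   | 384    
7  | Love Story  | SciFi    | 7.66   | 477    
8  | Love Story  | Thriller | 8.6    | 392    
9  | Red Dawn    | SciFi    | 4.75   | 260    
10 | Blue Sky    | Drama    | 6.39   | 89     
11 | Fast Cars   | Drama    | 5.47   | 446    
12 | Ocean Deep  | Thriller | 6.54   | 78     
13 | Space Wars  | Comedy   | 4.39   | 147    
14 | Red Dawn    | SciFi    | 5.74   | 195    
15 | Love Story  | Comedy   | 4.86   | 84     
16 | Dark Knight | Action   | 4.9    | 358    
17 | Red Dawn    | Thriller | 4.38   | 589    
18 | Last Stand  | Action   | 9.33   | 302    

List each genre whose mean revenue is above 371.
SELECT genre, AVG(revenue)
FROM movies
GROUP BY genre
HAVING AVG(revenue) > 371

Result:
  Drama: avg=458.50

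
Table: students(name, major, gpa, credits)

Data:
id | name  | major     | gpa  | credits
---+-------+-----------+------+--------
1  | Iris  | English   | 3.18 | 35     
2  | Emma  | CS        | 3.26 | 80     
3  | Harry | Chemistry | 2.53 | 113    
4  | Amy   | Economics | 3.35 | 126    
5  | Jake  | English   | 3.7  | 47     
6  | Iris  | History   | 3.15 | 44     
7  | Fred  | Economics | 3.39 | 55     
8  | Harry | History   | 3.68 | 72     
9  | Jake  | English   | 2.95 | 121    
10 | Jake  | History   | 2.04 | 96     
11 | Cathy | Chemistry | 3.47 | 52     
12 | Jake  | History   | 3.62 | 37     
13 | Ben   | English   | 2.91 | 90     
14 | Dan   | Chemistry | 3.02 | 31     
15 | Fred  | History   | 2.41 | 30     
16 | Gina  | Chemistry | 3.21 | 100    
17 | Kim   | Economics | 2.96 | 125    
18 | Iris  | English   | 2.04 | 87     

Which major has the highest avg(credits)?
SELECT major, AVG(credits) as val
FROM students
GROUP BY major
ORDER BY val DESC
LIMIT 1

Result: Economics with avg(credits) = 102.00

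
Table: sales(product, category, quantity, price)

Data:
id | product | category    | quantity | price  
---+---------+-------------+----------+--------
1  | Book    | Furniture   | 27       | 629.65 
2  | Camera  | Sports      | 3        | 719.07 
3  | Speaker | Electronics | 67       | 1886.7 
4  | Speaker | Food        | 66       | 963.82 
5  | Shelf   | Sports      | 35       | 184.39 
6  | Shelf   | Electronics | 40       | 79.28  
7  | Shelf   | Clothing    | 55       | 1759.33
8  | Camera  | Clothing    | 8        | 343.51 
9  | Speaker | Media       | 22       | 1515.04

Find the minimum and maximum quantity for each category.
SELECT category, MIN(quantity), MAX(quantity)
FROM sales
GROUP BY category

Result:
  Clothing: min=8, max=55
  Electronics: min=40, max=67
  Food: min=66, max=66
  Furniture: min=27, max=27
  Media: min=22, max=22
  Sports: min=3, max=35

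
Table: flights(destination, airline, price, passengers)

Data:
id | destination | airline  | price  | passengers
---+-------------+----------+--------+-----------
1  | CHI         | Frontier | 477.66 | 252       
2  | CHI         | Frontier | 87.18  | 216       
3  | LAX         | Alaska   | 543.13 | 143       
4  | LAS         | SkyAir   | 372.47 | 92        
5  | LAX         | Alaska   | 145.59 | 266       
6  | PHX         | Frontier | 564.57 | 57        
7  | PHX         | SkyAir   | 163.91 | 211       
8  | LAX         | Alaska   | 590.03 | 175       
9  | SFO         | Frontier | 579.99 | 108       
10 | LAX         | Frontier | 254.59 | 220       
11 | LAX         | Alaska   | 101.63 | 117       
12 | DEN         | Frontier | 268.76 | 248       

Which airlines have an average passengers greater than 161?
SELECT airline, AVG(passengers)
FROM flights
GROUP BY airline
HAVING AVG(passengers) > 161

Result:
  Alaska: avg=175.25
  Frontier: avg=183.50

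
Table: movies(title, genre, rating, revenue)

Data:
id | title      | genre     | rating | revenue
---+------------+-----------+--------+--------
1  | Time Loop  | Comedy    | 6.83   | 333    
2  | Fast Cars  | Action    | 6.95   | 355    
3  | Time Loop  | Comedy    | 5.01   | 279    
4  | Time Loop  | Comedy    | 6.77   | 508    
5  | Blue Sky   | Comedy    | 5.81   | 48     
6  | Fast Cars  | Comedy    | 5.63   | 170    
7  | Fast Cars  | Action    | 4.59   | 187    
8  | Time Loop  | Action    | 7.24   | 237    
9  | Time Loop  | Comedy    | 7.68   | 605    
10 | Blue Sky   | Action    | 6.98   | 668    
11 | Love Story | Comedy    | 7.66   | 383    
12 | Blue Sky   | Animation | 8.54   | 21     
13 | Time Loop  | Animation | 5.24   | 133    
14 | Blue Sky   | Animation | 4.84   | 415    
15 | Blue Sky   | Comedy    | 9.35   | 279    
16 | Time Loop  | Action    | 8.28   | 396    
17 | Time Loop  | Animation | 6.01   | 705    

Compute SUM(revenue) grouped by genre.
SELECT genre, SUM(revenue) as result
FROM movies
GROUP BY genre

Result:
  Action: 1843
  Animation: 1274
  Comedy: 2605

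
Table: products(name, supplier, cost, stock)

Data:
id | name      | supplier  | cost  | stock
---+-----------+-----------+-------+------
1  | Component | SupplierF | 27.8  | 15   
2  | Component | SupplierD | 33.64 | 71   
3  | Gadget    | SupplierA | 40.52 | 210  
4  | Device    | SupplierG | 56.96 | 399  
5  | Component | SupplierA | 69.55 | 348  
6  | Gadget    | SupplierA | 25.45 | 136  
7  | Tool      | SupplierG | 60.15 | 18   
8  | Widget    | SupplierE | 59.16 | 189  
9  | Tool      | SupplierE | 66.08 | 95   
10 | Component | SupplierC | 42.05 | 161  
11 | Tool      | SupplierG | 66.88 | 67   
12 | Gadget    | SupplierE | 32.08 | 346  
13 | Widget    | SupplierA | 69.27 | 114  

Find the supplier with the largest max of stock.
SELECT supplier, MAX(stock) as val
FROM products
GROUP BY supplier
ORDER BY val DESC
LIMIT 1

Result: SupplierG with max(stock) = 399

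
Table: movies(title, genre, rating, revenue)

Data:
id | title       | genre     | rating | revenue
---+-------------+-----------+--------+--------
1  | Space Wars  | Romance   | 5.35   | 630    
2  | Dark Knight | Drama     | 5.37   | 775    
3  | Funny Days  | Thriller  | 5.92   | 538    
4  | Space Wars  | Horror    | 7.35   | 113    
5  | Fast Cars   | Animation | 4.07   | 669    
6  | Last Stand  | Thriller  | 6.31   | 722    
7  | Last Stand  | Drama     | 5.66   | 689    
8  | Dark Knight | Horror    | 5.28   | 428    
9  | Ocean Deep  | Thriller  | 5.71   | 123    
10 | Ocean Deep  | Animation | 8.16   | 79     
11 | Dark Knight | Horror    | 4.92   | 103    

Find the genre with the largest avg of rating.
SELECT genre, AVG(rating) as val
FROM movies
GROUP BY genre
ORDER BY val DESC
LIMIT 1

Result: Animation with avg(rating) = 6.12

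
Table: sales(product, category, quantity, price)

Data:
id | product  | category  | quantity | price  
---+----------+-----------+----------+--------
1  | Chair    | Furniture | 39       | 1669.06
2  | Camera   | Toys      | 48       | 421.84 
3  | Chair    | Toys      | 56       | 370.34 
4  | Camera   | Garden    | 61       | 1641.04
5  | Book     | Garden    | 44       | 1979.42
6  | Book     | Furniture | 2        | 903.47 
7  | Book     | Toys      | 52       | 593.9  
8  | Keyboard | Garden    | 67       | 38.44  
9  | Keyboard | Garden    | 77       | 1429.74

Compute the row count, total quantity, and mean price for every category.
SELECT category,
       COUNT(*) as cnt,
       SUM(quantity) as total_quantity,
       AVG(price) as avg_price
FROM sales
GROUP BY category

Result:
  Furniture: 2 records, 41 total quantity, 1286.27 avg price
  Garden: 4 records, 249 total quantity, 1272.16 avg price
  Toys: 3 records, 156 total quantity, 462.03 avg price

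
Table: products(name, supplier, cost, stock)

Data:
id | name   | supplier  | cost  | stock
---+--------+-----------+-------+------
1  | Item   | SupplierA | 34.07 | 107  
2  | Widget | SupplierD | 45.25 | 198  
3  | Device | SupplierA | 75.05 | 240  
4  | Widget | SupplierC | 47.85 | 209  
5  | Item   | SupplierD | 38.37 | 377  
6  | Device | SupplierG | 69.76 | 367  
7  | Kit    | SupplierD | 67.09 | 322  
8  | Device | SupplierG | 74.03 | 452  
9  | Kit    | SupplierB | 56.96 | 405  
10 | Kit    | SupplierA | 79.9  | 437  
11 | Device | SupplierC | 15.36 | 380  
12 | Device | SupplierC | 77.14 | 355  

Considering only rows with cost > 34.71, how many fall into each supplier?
SELECT supplier, COUNT(*)
FROM products
WHERE cost > 34.71
GROUP BY supplier

Note: WHERE filters rows before grouping.

Result:
  SupplierA: 2
  SupplierB: 1
  SupplierC: 2
  SupplierD: 3
  SupplierG: 2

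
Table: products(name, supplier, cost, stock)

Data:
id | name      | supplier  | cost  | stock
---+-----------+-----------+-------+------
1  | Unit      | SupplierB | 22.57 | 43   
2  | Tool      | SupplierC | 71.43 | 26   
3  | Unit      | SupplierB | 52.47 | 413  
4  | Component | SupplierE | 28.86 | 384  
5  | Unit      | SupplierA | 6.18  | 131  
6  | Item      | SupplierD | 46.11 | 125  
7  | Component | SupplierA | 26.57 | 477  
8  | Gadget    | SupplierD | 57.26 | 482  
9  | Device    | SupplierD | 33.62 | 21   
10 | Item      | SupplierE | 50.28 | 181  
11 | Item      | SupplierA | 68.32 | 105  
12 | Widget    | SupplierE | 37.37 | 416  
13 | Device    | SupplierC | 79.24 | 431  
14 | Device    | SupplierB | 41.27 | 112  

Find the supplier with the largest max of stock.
SELECT supplier, MAX(stock) as val
FROM products
GROUP BY supplier
ORDER BY val DESC
LIMIT 1

Result: SupplierD with max(stock) = 482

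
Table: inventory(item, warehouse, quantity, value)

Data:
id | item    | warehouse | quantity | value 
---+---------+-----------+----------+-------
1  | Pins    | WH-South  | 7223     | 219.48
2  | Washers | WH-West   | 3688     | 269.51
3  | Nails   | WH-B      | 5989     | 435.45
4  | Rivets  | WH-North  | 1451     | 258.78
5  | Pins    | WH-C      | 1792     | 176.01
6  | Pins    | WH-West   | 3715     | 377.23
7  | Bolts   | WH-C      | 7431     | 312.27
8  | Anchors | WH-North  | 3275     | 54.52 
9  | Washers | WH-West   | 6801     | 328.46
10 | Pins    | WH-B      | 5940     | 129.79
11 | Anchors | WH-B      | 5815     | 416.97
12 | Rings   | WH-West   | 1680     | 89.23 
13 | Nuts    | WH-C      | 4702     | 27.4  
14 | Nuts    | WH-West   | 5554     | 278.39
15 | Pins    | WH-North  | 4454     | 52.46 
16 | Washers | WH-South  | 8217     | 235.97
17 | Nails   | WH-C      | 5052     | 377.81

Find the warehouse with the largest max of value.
SELECT warehouse, MAX(value) as val
FROM inventory
GROUP BY warehouse
ORDER BY val DESC
LIMIT 1

Result: WH-B with max(value) = 435.45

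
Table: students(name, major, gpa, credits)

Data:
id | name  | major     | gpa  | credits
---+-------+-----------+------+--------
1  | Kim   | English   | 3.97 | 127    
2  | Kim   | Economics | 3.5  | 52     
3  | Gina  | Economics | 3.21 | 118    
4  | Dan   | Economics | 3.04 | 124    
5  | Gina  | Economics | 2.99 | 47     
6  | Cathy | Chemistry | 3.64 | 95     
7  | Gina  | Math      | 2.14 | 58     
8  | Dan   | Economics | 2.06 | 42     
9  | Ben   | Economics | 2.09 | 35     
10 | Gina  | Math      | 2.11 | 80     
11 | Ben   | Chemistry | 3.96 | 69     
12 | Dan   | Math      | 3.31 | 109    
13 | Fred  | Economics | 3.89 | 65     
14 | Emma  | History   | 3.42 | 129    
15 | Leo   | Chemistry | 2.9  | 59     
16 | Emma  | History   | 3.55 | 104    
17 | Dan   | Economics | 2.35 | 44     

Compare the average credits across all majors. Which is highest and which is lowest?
SELECT major, AVG(credits)
FROM students
GROUP BY major
ORDER BY AVG(credits)

All groups:
  Economics: 65.88
  Chemistry: 74.33
  Math: 82.33
  History: 116.50
  English: 127.00

Highest: English (127.00)
Lowest: Economics (65.88)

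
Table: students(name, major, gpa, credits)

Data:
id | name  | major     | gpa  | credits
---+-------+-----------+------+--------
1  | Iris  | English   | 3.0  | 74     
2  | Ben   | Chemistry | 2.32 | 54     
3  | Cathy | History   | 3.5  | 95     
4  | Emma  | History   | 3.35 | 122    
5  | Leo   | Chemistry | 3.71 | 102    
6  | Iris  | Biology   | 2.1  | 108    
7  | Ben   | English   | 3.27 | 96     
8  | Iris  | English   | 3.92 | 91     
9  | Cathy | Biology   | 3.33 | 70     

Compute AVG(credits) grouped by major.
SELECT major, AVG(credits) as result
FROM students
GROUP BY major

Result:
  Biology: 89.00
  Chemistry: 78.00
  English: 87.00
  History: 108.50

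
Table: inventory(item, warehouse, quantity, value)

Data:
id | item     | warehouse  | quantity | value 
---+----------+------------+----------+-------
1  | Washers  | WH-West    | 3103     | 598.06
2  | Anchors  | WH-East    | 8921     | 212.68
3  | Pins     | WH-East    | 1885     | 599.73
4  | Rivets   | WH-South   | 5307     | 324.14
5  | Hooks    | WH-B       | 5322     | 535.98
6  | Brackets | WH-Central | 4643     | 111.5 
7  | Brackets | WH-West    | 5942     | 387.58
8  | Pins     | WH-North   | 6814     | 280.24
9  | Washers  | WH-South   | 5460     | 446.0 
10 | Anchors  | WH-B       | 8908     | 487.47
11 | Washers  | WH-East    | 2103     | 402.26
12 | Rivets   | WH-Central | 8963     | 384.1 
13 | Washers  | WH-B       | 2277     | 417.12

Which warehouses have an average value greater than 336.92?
SELECT warehouse, AVG(value)
FROM inventory
GROUP BY warehouse
HAVING AVG(value) > 336.92

Result:
  WH-B: avg=480.19
  WH-East: avg=404.89
  WH-South: avg=385.07
  WH-West: avg=492.82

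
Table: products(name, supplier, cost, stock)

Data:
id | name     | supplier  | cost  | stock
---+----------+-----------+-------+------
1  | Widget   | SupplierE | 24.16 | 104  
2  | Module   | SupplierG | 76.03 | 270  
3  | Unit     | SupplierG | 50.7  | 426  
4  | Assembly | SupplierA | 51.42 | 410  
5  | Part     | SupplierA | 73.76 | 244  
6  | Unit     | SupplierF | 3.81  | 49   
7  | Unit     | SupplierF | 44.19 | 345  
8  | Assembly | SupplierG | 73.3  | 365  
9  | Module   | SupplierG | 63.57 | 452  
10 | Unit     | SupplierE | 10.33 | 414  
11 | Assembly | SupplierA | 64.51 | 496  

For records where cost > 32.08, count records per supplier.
SELECT supplier, COUNT(*)
FROM products
WHERE cost > 32.08
GROUP BY supplier

Note: WHERE filters rows before grouping.

Result:
  SupplierA: 3
  SupplierF: 1
  SupplierG: 4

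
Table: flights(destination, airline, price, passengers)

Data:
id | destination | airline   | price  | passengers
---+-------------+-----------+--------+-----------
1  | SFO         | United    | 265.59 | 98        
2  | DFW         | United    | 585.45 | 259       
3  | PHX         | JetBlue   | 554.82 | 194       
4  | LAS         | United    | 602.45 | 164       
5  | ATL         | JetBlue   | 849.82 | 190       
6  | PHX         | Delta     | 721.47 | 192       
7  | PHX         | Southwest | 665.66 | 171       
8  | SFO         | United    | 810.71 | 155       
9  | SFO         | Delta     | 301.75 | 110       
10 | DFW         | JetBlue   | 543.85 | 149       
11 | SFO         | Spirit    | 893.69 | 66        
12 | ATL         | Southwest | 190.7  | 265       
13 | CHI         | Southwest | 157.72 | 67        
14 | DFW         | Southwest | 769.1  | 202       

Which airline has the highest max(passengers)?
SELECT airline, MAX(passengers) as val
FROM flights
GROUP BY airline
ORDER BY val DESC
LIMIT 1

Result: Southwest with max(passengers) = 265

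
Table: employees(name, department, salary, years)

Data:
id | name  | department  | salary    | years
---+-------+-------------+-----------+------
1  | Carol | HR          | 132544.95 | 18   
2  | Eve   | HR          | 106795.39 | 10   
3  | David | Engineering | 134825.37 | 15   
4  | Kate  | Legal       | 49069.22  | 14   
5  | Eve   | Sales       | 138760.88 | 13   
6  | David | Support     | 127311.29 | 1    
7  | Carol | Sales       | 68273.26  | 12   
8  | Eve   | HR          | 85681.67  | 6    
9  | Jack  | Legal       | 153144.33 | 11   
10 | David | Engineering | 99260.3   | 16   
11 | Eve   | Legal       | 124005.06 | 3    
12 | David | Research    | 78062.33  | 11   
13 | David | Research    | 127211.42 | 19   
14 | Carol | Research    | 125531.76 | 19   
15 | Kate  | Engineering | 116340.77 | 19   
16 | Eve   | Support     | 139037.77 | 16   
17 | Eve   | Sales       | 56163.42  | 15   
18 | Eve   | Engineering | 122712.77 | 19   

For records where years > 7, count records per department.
SELECT department, COUNT(*)
FROM employees
WHERE years > 7
GROUP BY department

Note: WHERE filters rows before grouping.

Result:
  Engineering: 4
  HR: 2
  Legal: 2
  Research: 3
  Sales: 3
  Support: 1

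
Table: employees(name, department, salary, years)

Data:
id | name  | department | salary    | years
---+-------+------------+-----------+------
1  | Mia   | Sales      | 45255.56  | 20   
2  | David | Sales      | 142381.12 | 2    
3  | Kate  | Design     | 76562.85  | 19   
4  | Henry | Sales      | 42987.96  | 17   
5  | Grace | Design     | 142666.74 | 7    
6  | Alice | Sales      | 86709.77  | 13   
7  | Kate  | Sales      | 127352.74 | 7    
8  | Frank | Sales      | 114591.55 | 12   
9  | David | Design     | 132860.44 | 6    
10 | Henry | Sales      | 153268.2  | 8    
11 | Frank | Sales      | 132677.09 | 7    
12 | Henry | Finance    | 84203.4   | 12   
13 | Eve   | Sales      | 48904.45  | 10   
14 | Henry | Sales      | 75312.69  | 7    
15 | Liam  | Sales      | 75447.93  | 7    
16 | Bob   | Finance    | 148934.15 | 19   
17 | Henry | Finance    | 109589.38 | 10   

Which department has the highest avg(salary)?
SELECT department, AVG(salary) as val
FROM employees
GROUP BY department
ORDER BY val DESC
LIMIT 1

Result: Design with avg(salary) = 117363.34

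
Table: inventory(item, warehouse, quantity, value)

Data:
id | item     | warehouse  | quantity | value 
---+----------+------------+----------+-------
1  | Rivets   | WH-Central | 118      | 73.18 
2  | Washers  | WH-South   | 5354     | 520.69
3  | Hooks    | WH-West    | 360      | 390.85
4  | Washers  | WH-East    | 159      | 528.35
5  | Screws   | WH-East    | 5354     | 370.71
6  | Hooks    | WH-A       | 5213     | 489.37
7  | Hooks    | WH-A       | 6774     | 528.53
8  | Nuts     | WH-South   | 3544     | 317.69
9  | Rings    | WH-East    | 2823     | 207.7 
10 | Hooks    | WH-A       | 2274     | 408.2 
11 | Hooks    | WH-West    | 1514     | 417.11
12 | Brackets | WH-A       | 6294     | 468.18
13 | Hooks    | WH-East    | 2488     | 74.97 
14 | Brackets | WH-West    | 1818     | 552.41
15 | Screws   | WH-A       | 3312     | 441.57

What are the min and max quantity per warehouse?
SELECT warehouse, MIN(quantity), MAX(quantity)
FROM inventory
GROUP BY warehouse

Result:
  WH-A: min=2274, max=6774
  WH-Central: min=118, max=118
  WH-East: min=159, max=5354
  WH-South: min=3544, max=5354
  WH-West: min=360, max=1818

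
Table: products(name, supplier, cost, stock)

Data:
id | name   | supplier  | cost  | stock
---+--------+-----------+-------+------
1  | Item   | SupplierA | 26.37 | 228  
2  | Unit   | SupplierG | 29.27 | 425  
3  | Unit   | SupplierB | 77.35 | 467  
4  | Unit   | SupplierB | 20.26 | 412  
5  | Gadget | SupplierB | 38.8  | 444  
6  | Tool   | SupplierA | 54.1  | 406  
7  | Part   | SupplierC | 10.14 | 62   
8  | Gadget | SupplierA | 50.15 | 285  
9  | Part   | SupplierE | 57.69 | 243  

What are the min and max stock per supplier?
SELECT supplier, MIN(stock), MAX(stock)
FROM products
GROUP BY supplier

Result:
  SupplierA: min=228, max=406
  SupplierB: min=412, max=467
  SupplierC: min=62, max=62
  SupplierE: min=243, max=243
  SupplierG: min=425, max=425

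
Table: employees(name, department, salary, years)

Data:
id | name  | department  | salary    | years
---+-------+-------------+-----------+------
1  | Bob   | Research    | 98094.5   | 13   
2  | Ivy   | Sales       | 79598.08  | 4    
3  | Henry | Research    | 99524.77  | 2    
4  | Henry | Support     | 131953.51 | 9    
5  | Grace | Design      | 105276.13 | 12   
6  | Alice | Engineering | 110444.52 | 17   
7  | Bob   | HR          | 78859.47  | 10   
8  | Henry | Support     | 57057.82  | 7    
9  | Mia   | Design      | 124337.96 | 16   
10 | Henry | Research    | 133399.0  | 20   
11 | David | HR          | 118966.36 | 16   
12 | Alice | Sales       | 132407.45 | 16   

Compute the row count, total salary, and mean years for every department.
SELECT department,
       COUNT(*) as cnt,
       SUM(salary) as total_salary,
       AVG(years) as avg_years
FROM employees
GROUP BY department

Result:
  Design: 2 records, 229614.09 total salary, 14.00 avg years
  Engineering: 1 records, 110444.52 total salary, 17.00 avg years
  HR: 2 records, 197825.83 total salary, 13.00 avg years
  Research: 3 records, 331018.27 total salary, 11.67 avg years
  Sales: 2 records, 212005.53 total salary, 10.00 avg years
  Support: 2 records, 189011.33 total salary, 8.00 avg years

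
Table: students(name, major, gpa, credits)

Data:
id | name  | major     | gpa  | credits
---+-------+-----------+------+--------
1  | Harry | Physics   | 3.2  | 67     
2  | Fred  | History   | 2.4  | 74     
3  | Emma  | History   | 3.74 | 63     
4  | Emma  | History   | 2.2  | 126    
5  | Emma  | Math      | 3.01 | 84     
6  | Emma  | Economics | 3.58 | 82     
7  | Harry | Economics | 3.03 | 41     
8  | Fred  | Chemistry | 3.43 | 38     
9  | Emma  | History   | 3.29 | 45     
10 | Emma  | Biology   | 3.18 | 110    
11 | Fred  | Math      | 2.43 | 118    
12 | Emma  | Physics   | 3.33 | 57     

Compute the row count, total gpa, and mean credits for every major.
SELECT major,
       COUNT(*) as cnt,
       SUM(gpa) as total_gpa,
       AVG(credits) as avg_credits
FROM students
GROUP BY major

Result:
  Biology: 1 records, 3.18 total gpa, 110.00 avg credits
  Chemistry: 1 records, 3.43 total gpa, 38.00 avg credits
  Economics: 2 records, 6.61 total gpa, 61.50 avg credits
  History: 4 records, 11.63 total gpa, 77.00 avg credits
  Math: 2 records, 5.44 total gpa, 101.00 avg credits
  Physics: 2 records, 6.53 total gpa, 62.00 avg credits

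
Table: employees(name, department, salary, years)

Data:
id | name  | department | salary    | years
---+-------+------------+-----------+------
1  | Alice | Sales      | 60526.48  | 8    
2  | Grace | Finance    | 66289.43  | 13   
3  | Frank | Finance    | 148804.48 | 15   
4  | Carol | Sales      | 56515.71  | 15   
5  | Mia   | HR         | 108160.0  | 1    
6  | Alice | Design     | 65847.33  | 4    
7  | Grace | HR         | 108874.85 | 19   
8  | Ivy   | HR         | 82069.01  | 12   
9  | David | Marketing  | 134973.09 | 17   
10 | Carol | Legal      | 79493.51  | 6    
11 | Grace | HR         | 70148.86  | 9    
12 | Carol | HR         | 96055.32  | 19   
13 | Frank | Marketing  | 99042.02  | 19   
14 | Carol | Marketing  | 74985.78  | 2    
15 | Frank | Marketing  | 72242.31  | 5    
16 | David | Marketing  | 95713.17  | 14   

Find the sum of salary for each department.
SELECT department, SUM(salary) as result
FROM employees
GROUP BY department

Result:
  Design: 65847.33
  Finance: 215093.91
  HR: 465308.04
  Legal: 79493.51
  Marketing: 476956.37
  Sales: 117042.19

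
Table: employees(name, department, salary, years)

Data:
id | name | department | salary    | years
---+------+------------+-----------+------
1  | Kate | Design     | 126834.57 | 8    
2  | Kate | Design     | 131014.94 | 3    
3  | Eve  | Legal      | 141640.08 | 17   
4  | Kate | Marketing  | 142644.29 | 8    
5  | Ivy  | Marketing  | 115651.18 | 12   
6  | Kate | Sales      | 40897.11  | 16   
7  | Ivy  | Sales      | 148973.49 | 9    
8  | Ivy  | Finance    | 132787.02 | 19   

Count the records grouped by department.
SELECT department, COUNT(*) as count
FROM employees
GROUP BY department

Result:
  Design: 2
  Finance: 1
  Legal: 1
  Marketing: 2
  Sales: 2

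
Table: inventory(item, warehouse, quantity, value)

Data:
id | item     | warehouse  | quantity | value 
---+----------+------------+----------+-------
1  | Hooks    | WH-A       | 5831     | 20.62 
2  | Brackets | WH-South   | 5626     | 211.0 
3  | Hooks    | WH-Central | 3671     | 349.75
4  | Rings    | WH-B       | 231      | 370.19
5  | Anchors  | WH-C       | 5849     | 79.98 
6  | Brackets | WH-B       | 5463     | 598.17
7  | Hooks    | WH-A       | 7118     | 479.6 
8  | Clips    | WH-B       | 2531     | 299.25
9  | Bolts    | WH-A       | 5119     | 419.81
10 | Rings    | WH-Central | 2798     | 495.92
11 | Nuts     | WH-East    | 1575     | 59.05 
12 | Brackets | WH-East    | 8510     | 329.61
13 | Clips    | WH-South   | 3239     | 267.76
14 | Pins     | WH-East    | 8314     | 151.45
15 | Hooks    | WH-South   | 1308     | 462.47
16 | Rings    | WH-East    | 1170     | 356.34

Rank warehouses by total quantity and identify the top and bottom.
SELECT warehouse, SUM(quantity)
FROM inventory
GROUP BY warehouse
ORDER BY SUM(quantity)

All groups:
  WH-C: 5849
  WH-Central: 6469
  WH-B: 8225
  WH-South: 10173
  WH-A: 18068
  WH-East: 19569

Highest: WH-East (19569)
Lowest: WH-C (5849)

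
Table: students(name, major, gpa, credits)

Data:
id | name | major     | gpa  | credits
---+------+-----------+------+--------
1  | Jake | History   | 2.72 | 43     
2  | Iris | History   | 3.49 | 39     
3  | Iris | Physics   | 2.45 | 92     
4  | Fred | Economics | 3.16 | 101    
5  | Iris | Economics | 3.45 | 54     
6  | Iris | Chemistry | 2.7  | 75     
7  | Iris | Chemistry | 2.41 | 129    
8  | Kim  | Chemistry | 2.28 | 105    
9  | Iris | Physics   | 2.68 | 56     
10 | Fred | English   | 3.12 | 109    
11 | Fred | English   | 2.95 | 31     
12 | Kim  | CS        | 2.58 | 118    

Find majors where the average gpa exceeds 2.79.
SELECT major, AVG(gpa)
FROM students
GROUP BY major
HAVING AVG(gpa) > 2.79

Result:
  Economics: avg=3.31
  English: avg=3.04
  History: avg=3.11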